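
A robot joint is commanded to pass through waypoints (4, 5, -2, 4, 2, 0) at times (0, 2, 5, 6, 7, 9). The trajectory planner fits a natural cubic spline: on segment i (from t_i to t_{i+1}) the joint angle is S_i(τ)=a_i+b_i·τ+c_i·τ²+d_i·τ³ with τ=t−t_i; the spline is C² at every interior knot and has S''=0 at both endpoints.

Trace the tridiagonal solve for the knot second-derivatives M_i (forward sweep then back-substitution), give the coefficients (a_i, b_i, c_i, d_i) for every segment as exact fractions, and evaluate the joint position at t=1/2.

  seg 0: a=4 b=1495/726 c=0 d=-283/726
  seg 1: a=5 b=-1901/726 c=-283/121 d=589/726
  seg 2: a=-2 b=1907/363 c=1201/242 d=-3061/726
  seg 3: a=4 b=167/66 c=-930/121 d=2291/726
  seg 4: a=2 b=-1225/363 c=431/242 d=-431/1452
S(1/2) = 9643/1936

Δ: Δ0=1/2, Δ1=-7/3, Δ2=6, Δ3=-2, Δ4=-1
row 1: diag=10, rhs=-17; c'=3/10, d'=-17/10
row 2: denom=8−3·3/10=71/10; d'=(50−3·-17/10)/(71/10)=551/71
row 3: denom=4−1·10/71=274/71; d'=(-48−1·551/71)/(274/71)=-3959/274
row 4: denom=6−1·71/274=1573/274; d'=(6−1·-3959/274)/(1573/274)=431/121
back: M4=431/121
back: M3=-3959/274−71/274·431/121=-1860/121
back: M2=551/71−10/71·-1860/121=1201/121
back: M1=-17/10−3/10·1201/121=-566/121
M: M0=0, M1=-566/121, M2=1201/121, M3=-1860/121, M4=431/121, M5=0
seg 0: a=4, c=M0/2=0, d=(M1−M0)/(6·2)=-283/726, b=Δ0−h0·(2M0+M1)/6=1495/726
seg 1: a=5, c=M1/2=-283/121, d=(M2−M1)/(6·3)=589/726, b=Δ1−h1·(2M1+M2)/6=-1901/726
seg 2: a=-2, c=M2/2=1201/242, d=(M3−M2)/(6·1)=-3061/726, b=Δ2−h2·(2M2+M3)/6=1907/363
seg 3: a=4, c=M3/2=-930/121, d=(M4−M3)/(6·1)=2291/726, b=Δ3−h3·(2M3+M4)/6=167/66
seg 4: a=2, c=M4/2=431/242, d=(M5−M4)/(6·2)=-431/1452, b=Δ4−h4·(2M4+M5)/6=-1225/363
t_q=1/2 → seg 0, τ=1/2; S=4+1495/726·τ+0·τ²+-283/726·τ³=9643/1936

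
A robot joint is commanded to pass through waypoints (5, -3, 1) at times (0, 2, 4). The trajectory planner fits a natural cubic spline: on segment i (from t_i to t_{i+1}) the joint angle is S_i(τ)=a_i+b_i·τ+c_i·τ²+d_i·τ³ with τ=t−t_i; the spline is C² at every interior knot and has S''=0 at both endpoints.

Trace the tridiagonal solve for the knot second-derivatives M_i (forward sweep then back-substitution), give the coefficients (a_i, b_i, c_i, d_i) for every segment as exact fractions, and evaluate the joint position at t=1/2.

Δ: Δ0=-4, Δ1=2
row 1: diag=8, rhs=36; c'=1/4, d'=9/2
back: M1=9/2
M: M0=0, M1=9/2, M2=0
seg 0: a=5, c=M0/2=0, d=(M1−M0)/(6·2)=3/8, b=Δ0−h0·(2M0+M1)/6=-11/2
seg 1: a=-3, c=M1/2=9/4, d=(M2−M1)/(6·2)=-3/8, b=Δ1−h1·(2M1+M2)/6=-1
t_q=1/2 → seg 0, τ=1/2; S=5+-11/2·τ+0·τ²+3/8·τ³=147/64

  seg 0: a=5 b=-11/2 c=0 d=3/8
  seg 1: a=-3 b=-1 c=9/4 d=-3/8
S(1/2) = 147/64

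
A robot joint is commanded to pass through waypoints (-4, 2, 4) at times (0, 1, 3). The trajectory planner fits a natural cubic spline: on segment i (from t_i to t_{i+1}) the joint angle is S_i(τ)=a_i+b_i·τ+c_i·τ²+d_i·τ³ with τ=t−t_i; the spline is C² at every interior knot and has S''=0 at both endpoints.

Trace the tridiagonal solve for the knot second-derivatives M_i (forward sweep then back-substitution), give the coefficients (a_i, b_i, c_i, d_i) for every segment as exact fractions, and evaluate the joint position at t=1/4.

  seg 0: a=-4 b=41/6 c=0 d=-5/6
  seg 1: a=2 b=13/3 c=-5/2 d=5/12
S(1/4) = -295/128

Δ: Δ0=6, Δ1=1
row 1: diag=6, rhs=-30; c'=1/3, d'=-5
back: M1=-5
M: M0=0, M1=-5, M2=0
seg 0: a=-4, c=M0/2=0, d=(M1−M0)/(6·1)=-5/6, b=Δ0−h0·(2M0+M1)/6=41/6
seg 1: a=2, c=M1/2=-5/2, d=(M2−M1)/(6·2)=5/12, b=Δ1−h1·(2M1+M2)/6=13/3
t_q=1/4 → seg 0, τ=1/4; S=-4+41/6·τ+0·τ²+-5/6·τ³=-295/128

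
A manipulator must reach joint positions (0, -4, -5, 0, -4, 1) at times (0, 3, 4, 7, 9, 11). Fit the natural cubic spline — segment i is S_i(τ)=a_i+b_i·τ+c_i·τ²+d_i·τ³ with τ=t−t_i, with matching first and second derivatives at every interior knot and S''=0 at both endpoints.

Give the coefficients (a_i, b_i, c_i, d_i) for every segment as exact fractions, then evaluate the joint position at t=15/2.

Δ: Δ0=-4/3, Δ1=-1, Δ2=5/3, Δ3=-2, Δ4=5/2
row 1: diag=8, rhs=2; c'=1/8, d'=1/4
row 2: denom=8−1·1/8=63/8; d'=(16−1·1/4)/(63/8)=2
row 3: denom=10−3·8/21=62/7; d'=(-22−3·2)/(62/7)=-98/31
row 4: denom=8−2·7/31=234/31; d'=(27−2·-98/31)/(234/31)=1033/234
back: M4=1033/234
back: M3=-98/31−7/31·1033/234=-973/234
back: M2=2−8/21·-973/234=1258/351
back: M1=1/4−1/8·1258/351=-139/702
M: M0=0, M1=-139/702, M2=1258/351, M3=-973/234, M4=1033/234, M5=0
seg 0: a=0, c=M0/2=0, d=(M1−M0)/(6·3)=-139/12636, b=Δ0−h0·(2M0+M1)/6=-1733/1404
seg 1: a=-4, c=M1/2=-139/1404, d=(M2−M1)/(6·1)=295/468, b=Δ1−h1·(2M1+M2)/6=-1075/702
seg 2: a=-5, c=M2/2=629/351, d=(M3−M2)/(6·3)=-5435/12636, b=Δ2−h2·(2M2+M3)/6=227/1404
seg 3: a=0, c=M3/2=-973/468, d=(M4−M3)/(6·2)=1003/1404, b=Δ3−h3·(2M3+M4)/6=-491/702
seg 4: a=-4, c=M4/2=1033/468, d=(M5−M4)/(6·2)=-1033/2808, b=Δ4−h4·(2M4+M5)/6=-311/702
t_q=15/2 → seg 3, τ=1/2; S=0+-491/702·τ+-973/468·τ²+1003/1404·τ³=-2921/3744

  seg 0: a=0 b=-1733/1404 c=0 d=-139/12636
  seg 1: a=-4 b=-1075/702 c=-139/1404 d=295/468
  seg 2: a=-5 b=227/1404 c=629/351 d=-5435/12636
  seg 3: a=0 b=-491/702 c=-973/468 d=1003/1404
  seg 4: a=-4 b=-311/702 c=1033/468 d=-1033/2808
S(15/2) = -2921/3744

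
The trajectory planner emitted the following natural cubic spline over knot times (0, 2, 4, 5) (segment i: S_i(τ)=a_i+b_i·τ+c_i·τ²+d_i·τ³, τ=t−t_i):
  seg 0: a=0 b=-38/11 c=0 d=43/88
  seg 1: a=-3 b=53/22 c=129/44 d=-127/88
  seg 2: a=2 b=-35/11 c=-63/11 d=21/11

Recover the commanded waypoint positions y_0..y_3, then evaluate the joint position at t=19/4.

y_0=0 y_1=-3 y_2=2 y_3=-5
S(19/4) = -1973/704

y_0 = S_0(0) = a_0 = 0
y_1 = S_1(0) = a_1 = -3
y_2 = S_2(0) = a_2 = 2
y_3 = S_2(1) = -5
t_q=19/4 is in segment 2 (τ=3/4); S_2(τ)=-1973/704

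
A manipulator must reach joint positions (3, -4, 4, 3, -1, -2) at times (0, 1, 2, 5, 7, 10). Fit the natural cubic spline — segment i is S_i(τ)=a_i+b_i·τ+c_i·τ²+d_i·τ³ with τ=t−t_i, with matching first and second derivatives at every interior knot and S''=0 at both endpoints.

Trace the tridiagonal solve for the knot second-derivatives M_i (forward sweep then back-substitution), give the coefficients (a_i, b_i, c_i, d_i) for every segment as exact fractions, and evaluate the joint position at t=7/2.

  seg 0: a=3 b=-14611/1308 c=0 d=5455/1308
  seg 1: a=-4 b=877/654 c=5455/436 d=-7655/1308
  seg 2: a=4 b=11519/1308 c=-550/109 d=2615/3924
  seg 3: a=3 b=-2273/654 c=415/436 d=-35/327
  seg 4: a=-1 b=-623/654 c=135/436 d=-15/436
S(7/2) = 28273/3488

Δ: Δ0=-7, Δ1=8, Δ2=-1/3, Δ3=-2, Δ4=-1/3
row 1: diag=4, rhs=90; c'=1/4, d'=45/2
row 2: denom=8−1·1/4=31/4; d'=(-50−1·45/2)/(31/4)=-290/31
row 3: denom=10−3·12/31=274/31; d'=(-10−3·-290/31)/(274/31)=280/137
row 4: denom=10−2·31/137=1308/137; d'=(10−2·280/137)/(1308/137)=135/218
back: M4=135/218
back: M3=280/137−31/137·135/218=415/218
back: M2=-290/31−12/31·415/218=-1100/109
back: M1=45/2−1/4·-1100/109=5455/218
M: M0=0, M1=5455/218, M2=-1100/109, M3=415/218, M4=135/218, M5=0
seg 0: a=3, c=M0/2=0, d=(M1−M0)/(6·1)=5455/1308, b=Δ0−h0·(2M0+M1)/6=-14611/1308
seg 1: a=-4, c=M1/2=5455/436, d=(M2−M1)/(6·1)=-7655/1308, b=Δ1−h1·(2M1+M2)/6=877/654
seg 2: a=4, c=M2/2=-550/109, d=(M3−M2)/(6·3)=2615/3924, b=Δ2−h2·(2M2+M3)/6=11519/1308
seg 3: a=3, c=M3/2=415/436, d=(M4−M3)/(6·2)=-35/327, b=Δ3−h3·(2M3+M4)/6=-2273/654
seg 4: a=-1, c=M4/2=135/436, d=(M5−M4)/(6·3)=-15/436, b=Δ4−h4·(2M4+M5)/6=-623/654
t_q=7/2 → seg 2, τ=3/2; S=4+11519/1308·τ+-550/109·τ²+2615/3924·τ³=28273/3488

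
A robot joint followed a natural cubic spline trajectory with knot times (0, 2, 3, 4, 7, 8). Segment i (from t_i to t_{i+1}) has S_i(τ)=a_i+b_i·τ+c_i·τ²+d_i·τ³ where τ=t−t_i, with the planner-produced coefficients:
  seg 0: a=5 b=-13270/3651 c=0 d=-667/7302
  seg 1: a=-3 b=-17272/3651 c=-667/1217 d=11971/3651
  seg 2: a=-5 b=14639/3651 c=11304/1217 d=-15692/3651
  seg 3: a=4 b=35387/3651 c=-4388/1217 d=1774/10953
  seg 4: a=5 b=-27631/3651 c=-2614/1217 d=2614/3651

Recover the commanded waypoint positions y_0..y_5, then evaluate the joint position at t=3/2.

y_0=5 y_1=-3 y_2=-5 y_3=4 y_4=5 y_5=-4
S(3/2) = -14803/19472

y_0 = S_0(0) = a_0 = 5
y_1 = S_1(0) = a_1 = -3
y_2 = S_2(0) = a_2 = -5
y_3 = S_3(0) = a_3 = 4
y_4 = S_4(0) = a_4 = 5
y_5 = S_4(1) = -4
t_q=3/2 is in segment 0 (τ=3/2); S_0(τ)=-14803/19472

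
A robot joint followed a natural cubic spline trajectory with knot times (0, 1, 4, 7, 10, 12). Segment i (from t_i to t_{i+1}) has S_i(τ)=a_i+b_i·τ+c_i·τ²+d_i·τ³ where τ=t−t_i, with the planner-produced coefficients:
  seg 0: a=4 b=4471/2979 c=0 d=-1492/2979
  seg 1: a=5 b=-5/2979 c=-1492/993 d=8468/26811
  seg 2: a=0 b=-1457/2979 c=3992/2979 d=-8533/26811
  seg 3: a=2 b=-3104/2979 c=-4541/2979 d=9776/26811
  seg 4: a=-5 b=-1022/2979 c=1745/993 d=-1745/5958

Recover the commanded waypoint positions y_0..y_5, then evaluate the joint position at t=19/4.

y_0 = S_0(0) = a_0 = 4
y_1 = S_1(0) = a_1 = 5
y_2 = S_2(0) = a_2 = 0
y_3 = S_3(0) = a_3 = 2
y_4 = S_4(0) = a_4 = -5
y_5 = S_4(2) = -1
t_q=19/4 is in segment 2 (τ=3/4); S_2(τ)=5353/21184

y_0=4 y_1=5 y_2=0 y_3=2 y_4=-5 y_5=-1
S(19/4) = 5353/21184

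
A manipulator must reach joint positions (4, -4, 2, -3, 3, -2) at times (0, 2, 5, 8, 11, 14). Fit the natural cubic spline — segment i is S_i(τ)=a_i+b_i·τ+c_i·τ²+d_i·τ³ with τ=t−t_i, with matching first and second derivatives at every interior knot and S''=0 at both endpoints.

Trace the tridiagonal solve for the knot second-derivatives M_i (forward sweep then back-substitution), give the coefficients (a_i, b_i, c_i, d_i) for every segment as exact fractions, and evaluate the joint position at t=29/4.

Δ: Δ0=-4, Δ1=2, Δ2=-5/3, Δ3=2, Δ4=-5/3
row 1: diag=10, rhs=36; c'=3/10, d'=18/5
row 2: denom=12−3·3/10=111/10; d'=(-22−3·18/5)/(111/10)=-328/111
row 3: denom=12−3·10/37=414/37; d'=(22−3·-328/111)/(414/37)=571/207
row 4: denom=12−3·37/138=515/46; d'=(-22−3·571/207)/(515/46)=-4178/1545
back: M4=-4178/1545
back: M3=571/207−37/138·-4178/1545=1794/515
back: M2=-328/111−10/37·1794/515=-1204/309
back: M1=18/5−3/10·-1204/309=2456/515
M: M0=0, M1=2456/515, M2=-1204/309, M3=1794/515, M4=-4178/1545, M5=0
seg 0: a=4, c=M0/2=0, d=(M1−M0)/(6·2)=614/1545, b=Δ0−h0·(2M0+M1)/6=-8636/1545
seg 1: a=-4, c=M1/2=1228/515, d=(M2−M1)/(6·3)=-6694/13905, b=Δ1−h1·(2M1+M2)/6=-1268/1545
seg 2: a=2, c=M2/2=-602/309, d=(M3−M2)/(6·3)=5701/13905, b=Δ2−h2·(2M2+M3)/6=754/1545
seg 3: a=-3, c=M3/2=897/515, d=(M4−M3)/(6·3)=-956/2781, b=Δ3−h3·(2M3+M4)/6=-203/1545
seg 4: a=3, c=M4/2=-2089/1545, d=(M5−M4)/(6·3)=2089/13905, b=Δ4−h4·(2M4+M5)/6=1603/1545
t_q=29/4 → seg 2, τ=9/4; S=2+754/1545·τ+-602/309·τ²+5701/13905·τ³=-69041/32960

  seg 0: a=4 b=-8636/1545 c=0 d=614/1545
  seg 1: a=-4 b=-1268/1545 c=1228/515 d=-6694/13905
  seg 2: a=2 b=754/1545 c=-602/309 d=5701/13905
  seg 3: a=-3 b=-203/1545 c=897/515 d=-956/2781
  seg 4: a=3 b=1603/1545 c=-2089/1545 d=2089/13905
S(29/4) = -69041/32960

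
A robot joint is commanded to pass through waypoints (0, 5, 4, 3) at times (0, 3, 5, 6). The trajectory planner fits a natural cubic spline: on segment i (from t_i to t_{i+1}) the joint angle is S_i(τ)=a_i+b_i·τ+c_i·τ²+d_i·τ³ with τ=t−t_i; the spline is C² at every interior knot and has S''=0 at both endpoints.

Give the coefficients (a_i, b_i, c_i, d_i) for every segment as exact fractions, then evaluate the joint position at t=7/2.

Δ: Δ0=5/3, Δ1=-1/2, Δ2=-1
row 1: diag=10, rhs=-13; c'=1/5, d'=-13/10
row 2: denom=6−2·1/5=28/5; d'=(-3−2·-13/10)/(28/5)=-1/14
back: M2=-1/14
back: M1=-13/10−1/5·-1/14=-9/7
M: M0=0, M1=-9/7, M2=-1/14, M3=0
seg 0: a=0, c=M0/2=0, d=(M1−M0)/(6·3)=-1/14, b=Δ0−h0·(2M0+M1)/6=97/42
seg 1: a=5, c=M1/2=-9/14, d=(M2−M1)/(6·2)=17/168, b=Δ1−h1·(2M1+M2)/6=8/21
seg 2: a=4, c=M2/2=-1/28, d=(M3−M2)/(6·1)=1/84, b=Δ2−h2·(2M2+M3)/6=-41/42
t_q=7/2 → seg 1, τ=1/2; S=5+8/21·τ+-9/14·τ²+17/168·τ³=2259/448

  seg 0: a=0 b=97/42 c=0 d=-1/14
  seg 1: a=5 b=8/21 c=-9/14 d=17/168
  seg 2: a=4 b=-41/42 c=-1/28 d=1/84
S(7/2) = 2259/448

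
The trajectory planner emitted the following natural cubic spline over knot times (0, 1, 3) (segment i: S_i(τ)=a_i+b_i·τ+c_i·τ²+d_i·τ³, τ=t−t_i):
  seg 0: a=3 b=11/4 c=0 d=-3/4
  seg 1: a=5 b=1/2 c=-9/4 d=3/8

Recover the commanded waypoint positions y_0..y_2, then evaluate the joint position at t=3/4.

y_0 = S_0(0) = a_0 = 3
y_1 = S_1(0) = a_1 = 5
y_2 = S_1(2) = 0
t_q=3/4 is in segment 0 (τ=3/4); S_0(τ)=1215/256

y_0=3 y_1=5 y_2=0
S(3/4) = 1215/256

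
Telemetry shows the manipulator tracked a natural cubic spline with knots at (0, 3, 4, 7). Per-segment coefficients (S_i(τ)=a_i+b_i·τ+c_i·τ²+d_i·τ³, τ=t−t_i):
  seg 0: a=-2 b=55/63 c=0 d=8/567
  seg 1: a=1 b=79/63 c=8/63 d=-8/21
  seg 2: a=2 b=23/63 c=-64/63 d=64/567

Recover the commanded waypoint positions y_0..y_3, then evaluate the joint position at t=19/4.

y_0=-2 y_1=1 y_2=2 y_3=-3
S(19/4) = 7/4

y_0 = S_0(0) = a_0 = -2
y_1 = S_1(0) = a_1 = 1
y_2 = S_2(0) = a_2 = 2
y_3 = S_2(3) = -3
t_q=19/4 is in segment 2 (τ=3/4); S_2(τ)=7/4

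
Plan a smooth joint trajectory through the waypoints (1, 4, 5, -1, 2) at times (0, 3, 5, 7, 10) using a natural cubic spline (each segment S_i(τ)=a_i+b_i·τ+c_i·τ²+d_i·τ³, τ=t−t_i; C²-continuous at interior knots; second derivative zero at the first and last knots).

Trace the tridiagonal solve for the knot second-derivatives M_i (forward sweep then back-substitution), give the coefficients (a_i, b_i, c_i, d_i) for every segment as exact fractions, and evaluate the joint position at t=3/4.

Δ: Δ0=1, Δ1=1/2, Δ2=-3, Δ3=1
row 1: diag=10, rhs=-3; c'=1/5, d'=-3/10
row 2: denom=8−2·1/5=38/5; d'=(-21−2·-3/10)/(38/5)=-51/19
row 3: denom=10−2·5/19=180/19; d'=(24−2·-51/19)/(180/19)=31/10
back: M3=31/10
back: M2=-51/19−5/19·31/10=-7/2
back: M1=-3/10−1/5·-7/2=2/5
M: M0=0, M1=2/5, M2=-7/2, M3=31/10, M4=0
seg 0: a=1, c=M0/2=0, d=(M1−M0)/(6·3)=1/45, b=Δ0−h0·(2M0+M1)/6=4/5
seg 1: a=4, c=M1/2=1/5, d=(M2−M1)/(6·2)=-13/40, b=Δ1−h1·(2M1+M2)/6=7/5
seg 2: a=5, c=M2/2=-7/4, d=(M3−M2)/(6·2)=11/20, b=Δ2−h2·(2M2+M3)/6=-17/10
seg 3: a=-1, c=M3/2=31/20, d=(M4−M3)/(6·3)=-31/180, b=Δ3−h3·(2M3+M4)/6=-21/10
t_q=3/4 → seg 0, τ=3/4; S=1+4/5·τ+0·τ²+1/45·τ³=103/64

  seg 0: a=1 b=4/5 c=0 d=1/45
  seg 1: a=4 b=7/5 c=1/5 d=-13/40
  seg 2: a=5 b=-17/10 c=-7/4 d=11/20
  seg 3: a=-1 b=-21/10 c=31/20 d=-31/180
S(3/4) = 103/64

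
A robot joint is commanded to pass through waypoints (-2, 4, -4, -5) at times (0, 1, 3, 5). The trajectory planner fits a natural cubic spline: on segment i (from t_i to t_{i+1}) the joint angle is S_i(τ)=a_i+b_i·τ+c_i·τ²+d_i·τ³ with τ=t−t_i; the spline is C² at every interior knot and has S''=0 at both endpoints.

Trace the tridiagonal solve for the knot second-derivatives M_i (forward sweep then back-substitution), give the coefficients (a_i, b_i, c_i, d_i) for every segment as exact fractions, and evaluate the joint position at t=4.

Δ: Δ0=6, Δ1=-4, Δ2=-1/2
row 1: diag=6, rhs=-60; c'=1/3, d'=-10
row 2: denom=8−2·1/3=22/3; d'=(21−2·-10)/(22/3)=123/22
back: M2=123/22
back: M1=-10−1/3·123/22=-261/22
M: M0=0, M1=-261/22, M2=123/22, M3=0
seg 0: a=-2, c=M0/2=0, d=(M1−M0)/(6·1)=-87/44, b=Δ0−h0·(2M0+M1)/6=351/44
seg 1: a=4, c=M1/2=-261/44, d=(M2−M1)/(6·2)=16/11, b=Δ1−h1·(2M1+M2)/6=45/22
seg 2: a=-4, c=M2/2=123/44, d=(M3−M2)/(6·2)=-41/88, b=Δ2−h2·(2M2+M3)/6=-93/22
t_q=4 → seg 2, τ=1; S=-4+-93/22·τ+123/44·τ²+-41/88·τ³=-519/88

  seg 0: a=-2 b=351/44 c=0 d=-87/44
  seg 1: a=4 b=45/22 c=-261/44 d=16/11
  seg 2: a=-4 b=-93/22 c=123/44 d=-41/88
S(4) = -519/88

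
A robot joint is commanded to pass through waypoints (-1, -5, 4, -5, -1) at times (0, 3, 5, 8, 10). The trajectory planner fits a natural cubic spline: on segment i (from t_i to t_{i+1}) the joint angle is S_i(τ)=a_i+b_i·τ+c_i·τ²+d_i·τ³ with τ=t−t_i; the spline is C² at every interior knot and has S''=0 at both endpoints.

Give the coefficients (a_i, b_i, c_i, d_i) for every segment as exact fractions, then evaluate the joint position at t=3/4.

  seg 0: a=-1 b=-439/116 c=0 d=853/3132
  seg 1: a=-5 b=207/58 c=853/348 d=-691/696
  seg 2: a=4 b=127/87 c=-305/87 d=527/783
  seg 3: a=-5 b=-122/87 c=74/29 d=-37/87
S(3/4) = -27643/7424

Δ: Δ0=-4/3, Δ1=9/2, Δ2=-3, Δ3=2
row 1: diag=10, rhs=35; c'=1/5, d'=7/2
row 2: denom=10−2·1/5=48/5; d'=(-45−2·7/2)/(48/5)=-65/12
row 3: denom=10−3·5/16=145/16; d'=(30−3·-65/12)/(145/16)=148/29
back: M3=148/29
back: M2=-65/12−5/16·148/29=-610/87
back: M1=7/2−1/5·-610/87=853/174
M: M0=0, M1=853/174, M2=-610/87, M3=148/29, M4=0
seg 0: a=-1, c=M0/2=0, d=(M1−M0)/(6·3)=853/3132, b=Δ0−h0·(2M0+M1)/6=-439/116
seg 1: a=-5, c=M1/2=853/348, d=(M2−M1)/(6·2)=-691/696, b=Δ1−h1·(2M1+M2)/6=207/58
seg 2: a=4, c=M2/2=-305/87, d=(M3−M2)/(6·3)=527/783, b=Δ2−h2·(2M2+M3)/6=127/87
seg 3: a=-5, c=M3/2=74/29, d=(M4−M3)/(6·2)=-37/87, b=Δ3−h3·(2M3+M4)/6=-122/87
t_q=3/4 → seg 0, τ=3/4; S=-1+-439/116·τ+0·τ²+853/3132·τ³=-27643/7424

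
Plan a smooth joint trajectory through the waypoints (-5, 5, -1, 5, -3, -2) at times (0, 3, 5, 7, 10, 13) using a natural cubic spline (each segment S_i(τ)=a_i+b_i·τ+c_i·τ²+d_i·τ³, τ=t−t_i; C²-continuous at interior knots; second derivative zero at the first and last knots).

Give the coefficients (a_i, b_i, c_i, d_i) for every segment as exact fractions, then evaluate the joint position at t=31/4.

  seg 0: a=-5 b=3950/663 c=0 d=-580/1989
  seg 1: a=5 b=-1270/663 c=-580/221 d=2761/2652
  seg 2: a=-1 b=53/663 c=1601/442 d=-2867/2652
  seg 3: a=5 b=1058/663 c=-633/221 d=319/663
  seg 4: a=-3 b=-1723/663 c=324/221 d=-36/221
S(31/4) = 67731/14144

Δ: Δ0=10/3, Δ1=-3, Δ2=3, Δ3=-8/3, Δ4=1/3
row 1: diag=10, rhs=-38; c'=1/5, d'=-19/5
row 2: denom=8−2·1/5=38/5; d'=(36−2·-19/5)/(38/5)=109/19
row 3: denom=10−2·5/19=180/19; d'=(-34−2·109/19)/(180/19)=-24/5
row 4: denom=12−3·19/60=221/20; d'=(18−3·-24/5)/(221/20)=648/221
back: M4=648/221
back: M3=-24/5−19/60·648/221=-1266/221
back: M2=109/19−5/19·-1266/221=1601/221
back: M1=-19/5−1/5·1601/221=-1160/221
M: M0=0, M1=-1160/221, M2=1601/221, M3=-1266/221, M4=648/221, M5=0
seg 0: a=-5, c=M0/2=0, d=(M1−M0)/(6·3)=-580/1989, b=Δ0−h0·(2M0+M1)/6=3950/663
seg 1: a=5, c=M1/2=-580/221, d=(M2−M1)/(6·2)=2761/2652, b=Δ1−h1·(2M1+M2)/6=-1270/663
seg 2: a=-1, c=M2/2=1601/442, d=(M3−M2)/(6·2)=-2867/2652, b=Δ2−h2·(2M2+M3)/6=53/663
seg 3: a=5, c=M3/2=-633/221, d=(M4−M3)/(6·3)=319/663, b=Δ3−h3·(2M3+M4)/6=1058/663
seg 4: a=-3, c=M4/2=324/221, d=(M5−M4)/(6·3)=-36/221, b=Δ4−h4·(2M4+M5)/6=-1723/663
t_q=31/4 → seg 3, τ=3/4; S=5+1058/663·τ+-633/221·τ²+319/663·τ³=67731/14144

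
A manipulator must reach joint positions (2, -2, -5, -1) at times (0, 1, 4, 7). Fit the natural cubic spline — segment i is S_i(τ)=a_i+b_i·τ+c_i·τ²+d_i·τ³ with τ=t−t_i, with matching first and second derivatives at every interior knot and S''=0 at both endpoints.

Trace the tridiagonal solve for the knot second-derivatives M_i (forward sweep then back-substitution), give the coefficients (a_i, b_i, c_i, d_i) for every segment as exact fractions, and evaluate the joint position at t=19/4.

Δ: Δ0=-4, Δ1=-1, Δ2=4/3
row 1: diag=8, rhs=18; c'=3/8, d'=9/4
row 2: denom=12−3·3/8=87/8; d'=(14−3·9/4)/(87/8)=2/3
back: M2=2/3
back: M1=9/4−3/8·2/3=2
M: M0=0, M1=2, M2=2/3, M3=0
seg 0: a=2, c=M0/2=0, d=(M1−M0)/(6·1)=1/3, b=Δ0−h0·(2M0+M1)/6=-13/3
seg 1: a=-2, c=M1/2=1, d=(M2−M1)/(6·3)=-2/27, b=Δ1−h1·(2M1+M2)/6=-10/3
seg 2: a=-5, c=M2/2=1/3, d=(M3−M2)/(6·3)=-1/27, b=Δ2−h2·(2M2+M3)/6=2/3
t_q=19/4 → seg 2, τ=3/4; S=-5+2/3·τ+1/3·τ²+-1/27·τ³=-277/64

  seg 0: a=2 b=-13/3 c=0 d=1/3
  seg 1: a=-2 b=-10/3 c=1 d=-2/27
  seg 2: a=-5 b=2/3 c=1/3 d=-1/27
S(19/4) = -277/64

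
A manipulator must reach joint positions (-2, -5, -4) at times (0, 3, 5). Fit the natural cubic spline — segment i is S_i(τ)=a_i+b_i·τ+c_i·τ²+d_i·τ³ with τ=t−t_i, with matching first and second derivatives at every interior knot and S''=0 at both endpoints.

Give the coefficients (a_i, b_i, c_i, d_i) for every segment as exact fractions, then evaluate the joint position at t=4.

Δ: Δ0=-1, Δ1=1/2
row 1: diag=10, rhs=9; c'=1/5, d'=9/10
back: M1=9/10
M: M0=0, M1=9/10, M2=0
seg 0: a=-2, c=M0/2=0, d=(M1−M0)/(6·3)=1/20, b=Δ0−h0·(2M0+M1)/6=-29/20
seg 1: a=-5, c=M1/2=9/20, d=(M2−M1)/(6·2)=-3/40, b=Δ1−h1·(2M1+M2)/6=-1/10
t_q=4 → seg 1, τ=1; S=-5+-1/10·τ+9/20·τ²+-3/40·τ³=-189/40

  seg 0: a=-2 b=-29/20 c=0 d=1/20
  seg 1: a=-5 b=-1/10 c=9/20 d=-3/40
S(4) = -189/40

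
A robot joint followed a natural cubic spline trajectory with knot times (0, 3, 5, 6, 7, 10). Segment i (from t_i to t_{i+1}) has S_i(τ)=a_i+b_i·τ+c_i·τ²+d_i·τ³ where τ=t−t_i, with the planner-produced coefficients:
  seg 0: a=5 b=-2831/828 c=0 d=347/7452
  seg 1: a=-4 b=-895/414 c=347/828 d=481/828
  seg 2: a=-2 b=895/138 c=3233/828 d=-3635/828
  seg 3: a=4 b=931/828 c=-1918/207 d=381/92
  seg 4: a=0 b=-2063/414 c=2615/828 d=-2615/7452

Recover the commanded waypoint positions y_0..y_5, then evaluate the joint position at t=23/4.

y_0=5 y_1=-4 y_2=-2 y_3=4 y_4=0 y_5=4
S(23/4) = 18891/5888

y_0 = S_0(0) = a_0 = 5
y_1 = S_1(0) = a_1 = -4
y_2 = S_2(0) = a_2 = -2
y_3 = S_3(0) = a_3 = 4
y_4 = S_4(0) = a_4 = 0
y_5 = S_4(3) = 4
t_q=23/4 is in segment 2 (τ=3/4); S_2(τ)=18891/5888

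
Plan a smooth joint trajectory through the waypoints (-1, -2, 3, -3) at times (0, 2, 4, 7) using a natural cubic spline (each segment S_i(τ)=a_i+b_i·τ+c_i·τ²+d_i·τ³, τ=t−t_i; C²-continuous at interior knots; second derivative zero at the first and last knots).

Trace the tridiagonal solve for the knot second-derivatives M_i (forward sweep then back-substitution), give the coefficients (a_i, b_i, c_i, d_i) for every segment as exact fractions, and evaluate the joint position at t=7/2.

Δ: Δ0=-1/2, Δ1=5/2, Δ2=-2
row 1: diag=8, rhs=18; c'=1/4, d'=9/4
row 2: denom=10−2·1/4=19/2; d'=(-27−2·9/4)/(19/2)=-63/19
back: M2=-63/19
back: M1=9/4−1/4·-63/19=117/38
M: M0=0, M1=117/38, M2=-63/19, M3=0
seg 0: a=-1, c=M0/2=0, d=(M1−M0)/(6·2)=39/152, b=Δ0−h0·(2M0+M1)/6=-29/19
seg 1: a=-2, c=M1/2=117/76, d=(M2−M1)/(6·2)=-81/152, b=Δ1−h1·(2M1+M2)/6=59/38
seg 2: a=3, c=M2/2=-63/38, d=(M3−M2)/(6·3)=7/38, b=Δ2−h2·(2M2+M3)/6=25/19
t_q=7/2 → seg 1, τ=3/2; S=-2+59/38·τ+117/76·τ²+-81/152·τ³=2425/1216

  seg 0: a=-1 b=-29/19 c=0 d=39/152
  seg 1: a=-2 b=59/38 c=117/76 d=-81/152
  seg 2: a=3 b=25/19 c=-63/38 d=7/38
S(7/2) = 2425/1216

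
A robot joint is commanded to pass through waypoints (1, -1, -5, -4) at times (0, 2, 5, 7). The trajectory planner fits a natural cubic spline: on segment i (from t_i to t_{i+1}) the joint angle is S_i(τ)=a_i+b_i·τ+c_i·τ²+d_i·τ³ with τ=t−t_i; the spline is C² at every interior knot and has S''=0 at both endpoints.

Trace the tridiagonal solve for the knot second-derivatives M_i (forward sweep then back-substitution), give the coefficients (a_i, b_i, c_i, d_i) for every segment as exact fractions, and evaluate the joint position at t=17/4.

  seg 0: a=1 b=-220/273 c=0 d=-53/1092
  seg 1: a=-1 b=-379/273 c=-53/182 d=13/126
  seg 2: a=-5 b=-191/546 c=58/91 d=-29/273
S(17/4) = -51515/11648

Δ: Δ0=-1, Δ1=-4/3, Δ2=1/2
row 1: diag=10, rhs=-2; c'=3/10, d'=-1/5
row 2: denom=10−3·3/10=91/10; d'=(11−3·-1/5)/(91/10)=116/91
back: M2=116/91
back: M1=-1/5−3/10·116/91=-53/91
M: M0=0, M1=-53/91, M2=116/91, M3=0
seg 0: a=1, c=M0/2=0, d=(M1−M0)/(6·2)=-53/1092, b=Δ0−h0·(2M0+M1)/6=-220/273
seg 1: a=-1, c=M1/2=-53/182, d=(M2−M1)/(6·3)=13/126, b=Δ1−h1·(2M1+M2)/6=-379/273
seg 2: a=-5, c=M2/2=58/91, d=(M3−M2)/(6·2)=-29/273, b=Δ2−h2·(2M2+M3)/6=-191/546
t_q=17/4 → seg 1, τ=9/4; S=-1+-379/273·τ+-53/182·τ²+13/126·τ³=-51515/11648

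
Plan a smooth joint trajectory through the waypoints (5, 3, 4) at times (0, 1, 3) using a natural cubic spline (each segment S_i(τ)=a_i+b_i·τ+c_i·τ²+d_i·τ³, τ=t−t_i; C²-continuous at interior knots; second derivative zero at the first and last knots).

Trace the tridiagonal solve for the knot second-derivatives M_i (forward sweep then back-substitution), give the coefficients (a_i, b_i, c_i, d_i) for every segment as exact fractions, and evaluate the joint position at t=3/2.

  seg 0: a=5 b=-29/12 c=0 d=5/12
  seg 1: a=3 b=-7/6 c=5/4 d=-5/24
S(3/2) = 173/64

Δ: Δ0=-2, Δ1=1/2
row 1: diag=6, rhs=15; c'=1/3, d'=5/2
back: M1=5/2
M: M0=0, M1=5/2, M2=0
seg 0: a=5, c=M0/2=0, d=(M1−M0)/(6·1)=5/12, b=Δ0−h0·(2M0+M1)/6=-29/12
seg 1: a=3, c=M1/2=5/4, d=(M2−M1)/(6·2)=-5/24, b=Δ1−h1·(2M1+M2)/6=-7/6
t_q=3/2 → seg 1, τ=1/2; S=3+-7/6·τ+5/4·τ²+-5/24·τ³=173/64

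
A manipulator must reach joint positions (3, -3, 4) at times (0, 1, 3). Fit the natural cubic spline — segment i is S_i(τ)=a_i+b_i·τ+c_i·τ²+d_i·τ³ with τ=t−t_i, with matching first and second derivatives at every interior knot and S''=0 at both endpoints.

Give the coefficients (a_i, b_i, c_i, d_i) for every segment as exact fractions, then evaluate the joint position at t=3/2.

Δ: Δ0=-6, Δ1=7/2
row 1: diag=6, rhs=57; c'=1/3, d'=19/2
back: M1=19/2
M: M0=0, M1=19/2, M2=0
seg 0: a=3, c=M0/2=0, d=(M1−M0)/(6·1)=19/12, b=Δ0−h0·(2M0+M1)/6=-91/12
seg 1: a=-3, c=M1/2=19/4, d=(M2−M1)/(6·2)=-19/24, b=Δ1−h1·(2M1+M2)/6=-17/6
t_q=3/2 → seg 1, τ=1/2; S=-3+-17/6·τ+19/4·τ²+-19/24·τ³=-213/64

  seg 0: a=3 b=-91/12 c=0 d=19/12
  seg 1: a=-3 b=-17/6 c=19/4 d=-19/24
S(3/2) = -213/64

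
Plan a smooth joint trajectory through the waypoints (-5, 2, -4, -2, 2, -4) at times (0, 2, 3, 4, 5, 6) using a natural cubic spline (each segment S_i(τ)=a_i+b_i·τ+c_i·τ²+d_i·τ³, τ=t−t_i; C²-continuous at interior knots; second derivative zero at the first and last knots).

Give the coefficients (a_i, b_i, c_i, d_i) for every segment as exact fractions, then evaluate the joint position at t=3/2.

Δ: Δ0=7/2, Δ1=-6, Δ2=2, Δ3=4, Δ4=-6
row 1: diag=6, rhs=-57; c'=1/6, d'=-19/2
row 2: denom=4−1·1/6=23/6; d'=(48−1·-19/2)/(23/6)=15
row 3: denom=4−1·6/23=86/23; d'=(12−1·15)/(86/23)=-69/86
row 4: denom=4−1·23/86=321/86; d'=(-60−1·-69/86)/(321/86)=-1697/107
back: M4=-1697/107
back: M3=-69/86−23/86·-1697/107=368/107
back: M2=15−6/23·368/107=1509/107
back: M1=-19/2−1/6·1509/107=-1268/107
M: M0=0, M1=-1268/107, M2=1509/107, M3=368/107, M4=-1697/107, M5=0
seg 0: a=-5, c=M0/2=0, d=(M1−M0)/(6·2)=-317/321, b=Δ0−h0·(2M0+M1)/6=4783/642
seg 1: a=2, c=M1/2=-634/107, d=(M2−M1)/(6·1)=2777/642, b=Δ1−h1·(2M1+M2)/6=-2825/642
seg 2: a=-4, c=M2/2=1509/214, d=(M3−M2)/(6·1)=-1141/642, b=Δ2−h2·(2M2+M3)/6=-1051/321
seg 3: a=-2, c=M3/2=184/107, d=(M4−M3)/(6·1)=-2065/642, b=Δ3−h3·(2M3+M4)/6=3529/642
seg 4: a=2, c=M4/2=-1697/214, d=(M5−M4)/(6·1)=1697/642, b=Δ4−h4·(2M4+M5)/6=-229/321
t_q=3/2 → seg 0, τ=3/2; S=-5+4783/642·τ+0·τ²+-317/321·τ³=2433/856

  seg 0: a=-5 b=4783/642 c=0 d=-317/321
  seg 1: a=2 b=-2825/642 c=-634/107 d=2777/642
  seg 2: a=-4 b=-1051/321 c=1509/214 d=-1141/642
  seg 3: a=-2 b=3529/642 c=184/107 d=-2065/642
  seg 4: a=2 b=-229/321 c=-1697/214 d=1697/642
S(3/2) = 2433/856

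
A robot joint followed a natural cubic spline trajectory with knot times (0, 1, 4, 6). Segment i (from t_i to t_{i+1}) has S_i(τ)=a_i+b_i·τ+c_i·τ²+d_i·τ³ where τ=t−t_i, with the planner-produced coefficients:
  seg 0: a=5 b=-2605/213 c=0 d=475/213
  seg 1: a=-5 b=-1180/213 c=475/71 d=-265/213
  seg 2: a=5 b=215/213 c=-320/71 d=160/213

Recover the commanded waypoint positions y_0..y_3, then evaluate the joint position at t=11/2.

y_0 = S_0(0) = a_0 = 5
y_1 = S_1(0) = a_1 = -5
y_2 = S_2(0) = a_2 = 5
y_3 = S_2(2) = -5
t_q=11/2 is in segment 2 (τ=3/2); S_2(τ)=-155/142

y_0=5 y_1=-5 y_2=5 y_3=-5
S(11/2) = -155/142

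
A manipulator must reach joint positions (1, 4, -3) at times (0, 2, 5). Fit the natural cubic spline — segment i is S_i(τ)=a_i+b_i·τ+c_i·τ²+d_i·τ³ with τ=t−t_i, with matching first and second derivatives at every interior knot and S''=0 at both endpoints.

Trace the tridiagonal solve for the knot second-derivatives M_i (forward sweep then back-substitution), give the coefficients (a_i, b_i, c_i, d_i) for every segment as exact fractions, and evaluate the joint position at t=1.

  seg 0: a=1 b=34/15 c=0 d=-23/120
  seg 1: a=4 b=-1/30 c=-23/20 d=23/180
S(1) = 123/40

Δ: Δ0=3/2, Δ1=-7/3
row 1: diag=10, rhs=-23; c'=3/10, d'=-23/10
back: M1=-23/10
M: M0=0, M1=-23/10, M2=0
seg 0: a=1, c=M0/2=0, d=(M1−M0)/(6·2)=-23/120, b=Δ0−h0·(2M0+M1)/6=34/15
seg 1: a=4, c=M1/2=-23/20, d=(M2−M1)/(6·3)=23/180, b=Δ1−h1·(2M1+M2)/6=-1/30
t_q=1 → seg 0, τ=1; S=1+34/15·τ+0·τ²+-23/120·τ³=123/40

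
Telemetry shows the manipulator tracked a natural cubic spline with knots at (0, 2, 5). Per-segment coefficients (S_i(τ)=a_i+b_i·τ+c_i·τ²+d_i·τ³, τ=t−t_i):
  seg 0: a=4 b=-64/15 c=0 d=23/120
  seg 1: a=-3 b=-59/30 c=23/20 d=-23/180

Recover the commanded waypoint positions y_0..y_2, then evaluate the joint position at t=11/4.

y_0=4 y_1=-3 y_2=-2
S(11/4) = -4969/1280

y_0 = S_0(0) = a_0 = 4
y_1 = S_1(0) = a_1 = -3
y_2 = S_1(3) = -2
t_q=11/4 is in segment 1 (τ=3/4); S_1(τ)=-4969/1280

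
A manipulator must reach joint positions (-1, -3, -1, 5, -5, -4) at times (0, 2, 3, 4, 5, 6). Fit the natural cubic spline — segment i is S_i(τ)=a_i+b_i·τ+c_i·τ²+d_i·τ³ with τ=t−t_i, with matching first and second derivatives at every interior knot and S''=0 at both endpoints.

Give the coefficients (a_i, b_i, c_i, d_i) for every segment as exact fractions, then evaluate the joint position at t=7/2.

Δ: Δ0=-1, Δ1=2, Δ2=6, Δ3=-10, Δ4=1
row 1: diag=6, rhs=18; c'=1/6, d'=3
row 2: denom=4−1·1/6=23/6; d'=(24−1·3)/(23/6)=126/23
row 3: denom=4−1·6/23=86/23; d'=(-96−1·126/23)/(86/23)=-1167/43
row 4: denom=4−1·23/86=321/86; d'=(66−1·-1167/43)/(321/86)=2670/107
back: M4=2670/107
back: M3=-1167/43−23/86·2670/107=-3618/107
back: M2=126/23−6/23·-3618/107=1530/107
back: M1=3−1/6·1530/107=66/107
M: M0=0, M1=66/107, M2=1530/107, M3=-3618/107, M4=2670/107, M5=0
seg 0: a=-1, c=M0/2=0, d=(M1−M0)/(6·2)=11/214, b=Δ0−h0·(2M0+M1)/6=-129/107
seg 1: a=-3, c=M1/2=33/107, d=(M2−M1)/(6·1)=244/107, b=Δ1−h1·(2M1+M2)/6=-63/107
seg 2: a=-1, c=M2/2=765/107, d=(M3−M2)/(6·1)=-858/107, b=Δ2−h2·(2M2+M3)/6=735/107
seg 3: a=5, c=M3/2=-1809/107, d=(M4−M3)/(6·1)=1048/107, b=Δ3−h3·(2M3+M4)/6=-309/107
seg 4: a=-5, c=M4/2=1335/107, d=(M5−M4)/(6·1)=-445/107, b=Δ4−h4·(2M4+M5)/6=-783/107
t_q=7/2 → seg 2, τ=1/2; S=-1+735/107·τ+765/107·τ²+-858/107·τ³=689/214

  seg 0: a=-1 b=-129/107 c=0 d=11/214
  seg 1: a=-3 b=-63/107 c=33/107 d=244/107
  seg 2: a=-1 b=735/107 c=765/107 d=-858/107
  seg 3: a=5 b=-309/107 c=-1809/107 d=1048/107
  seg 4: a=-5 b=-783/107 c=1335/107 d=-445/107
S(7/2) = 689/214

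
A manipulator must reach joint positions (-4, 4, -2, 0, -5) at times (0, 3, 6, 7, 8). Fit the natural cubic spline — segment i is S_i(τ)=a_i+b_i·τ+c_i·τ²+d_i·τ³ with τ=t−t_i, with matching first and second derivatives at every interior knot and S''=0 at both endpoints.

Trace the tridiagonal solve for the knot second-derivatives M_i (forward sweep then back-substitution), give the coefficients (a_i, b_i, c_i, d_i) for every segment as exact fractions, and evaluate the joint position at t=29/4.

Δ: Δ0=8/3, Δ1=-2, Δ2=2, Δ3=-5
row 1: diag=12, rhs=-28; c'=1/4, d'=-7/3
row 2: denom=8−3·1/4=29/4; d'=(24−3·-7/3)/(29/4)=124/29
row 3: denom=4−1·4/29=112/29; d'=(-42−1·124/29)/(112/29)=-671/56
back: M3=-671/56
back: M2=124/29−4/29·-671/56=83/14
back: M1=-7/3−1/4·83/14=-641/168
M: M0=0, M1=-641/168, M2=83/14, M3=-671/56, M4=0
seg 0: a=-4, c=M0/2=0, d=(M1−M0)/(6·3)=-641/3024, b=Δ0−h0·(2M0+M1)/6=1537/336
seg 1: a=4, c=M1/2=-641/336, d=(M2−M1)/(6·3)=1637/3024, b=Δ1−h1·(2M1+M2)/6=-193/168
seg 2: a=-2, c=M2/2=83/28, d=(M3−M2)/(6·1)=-1003/336, b=Δ2−h2·(2M2+M3)/6=97/48
seg 3: a=0, c=M3/2=-671/112, d=(M4−M3)/(6·1)=671/336, b=Δ3−h3·(2M3+M4)/6=-169/168
t_q=29/4 → seg 3, τ=1/4; S=0+-169/168·τ+-671/112·τ²+671/336·τ³=-609/1024

  seg 0: a=-4 b=1537/336 c=0 d=-641/3024
  seg 1: a=4 b=-193/168 c=-641/336 d=1637/3024
  seg 2: a=-2 b=97/48 c=83/28 d=-1003/336
  seg 3: a=0 b=-169/168 c=-671/112 d=671/336
S(29/4) = -609/1024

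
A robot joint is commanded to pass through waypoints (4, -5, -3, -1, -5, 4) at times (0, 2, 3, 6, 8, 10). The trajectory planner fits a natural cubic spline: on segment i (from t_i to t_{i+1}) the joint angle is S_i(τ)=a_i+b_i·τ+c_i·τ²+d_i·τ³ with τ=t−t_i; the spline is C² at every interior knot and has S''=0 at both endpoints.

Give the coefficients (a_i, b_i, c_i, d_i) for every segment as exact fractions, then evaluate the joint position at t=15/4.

  seg 0: a=4 b=-15821/2355 c=0 d=10447/18840
  seg 1: a=-5 b=-301/4710 c=10447/3140 d=-11899/9420
  seg 2: a=-3 b=26383/9420 c=-363/785 d=-469/5652
  seg 3: a=-1 b=-10429/4710 c=-3797/3140 d=310/471
  seg 4: a=-5 b=3989/4710 c=8603/3140 d=-8603/18840
S(15/4) = -240059/200960

Δ: Δ0=-9/2, Δ1=2, Δ2=2/3, Δ3=-2, Δ4=9/2
row 1: diag=6, rhs=39; c'=1/6, d'=13/2
row 2: denom=8−1·1/6=47/6; d'=(-8−1·13/2)/(47/6)=-87/47
row 3: denom=10−3·18/47=416/47; d'=(-16−3·-87/47)/(416/47)=-491/416
row 4: denom=8−2·47/208=785/104; d'=(39−2·-491/416)/(785/104)=8603/1570
back: M4=8603/1570
back: M3=-491/416−47/208·8603/1570=-3797/1570
back: M2=-87/47−18/47·-3797/1570=-726/785
back: M1=13/2−1/6·-726/785=10447/1570
M: M0=0, M1=10447/1570, M2=-726/785, M3=-3797/1570, M4=8603/1570, M5=0
seg 0: a=4, c=M0/2=0, d=(M1−M0)/(6·2)=10447/18840, b=Δ0−h0·(2M0+M1)/6=-15821/2355
seg 1: a=-5, c=M1/2=10447/3140, d=(M2−M1)/(6·1)=-11899/9420, b=Δ1−h1·(2M1+M2)/6=-301/4710
seg 2: a=-3, c=M2/2=-363/785, d=(M3−M2)/(6·3)=-469/5652, b=Δ2−h2·(2M2+M3)/6=26383/9420
seg 3: a=-1, c=M3/2=-3797/3140, d=(M4−M3)/(6·2)=310/471, b=Δ3−h3·(2M3+M4)/6=-10429/4710
seg 4: a=-5, c=M4/2=8603/3140, d=(M5−M4)/(6·2)=-8603/18840, b=Δ4−h4·(2M4+M5)/6=3989/4710
t_q=15/4 → seg 2, τ=3/4; S=-3+26383/9420·τ+-363/785·τ²+-469/5652·τ³=-240059/200960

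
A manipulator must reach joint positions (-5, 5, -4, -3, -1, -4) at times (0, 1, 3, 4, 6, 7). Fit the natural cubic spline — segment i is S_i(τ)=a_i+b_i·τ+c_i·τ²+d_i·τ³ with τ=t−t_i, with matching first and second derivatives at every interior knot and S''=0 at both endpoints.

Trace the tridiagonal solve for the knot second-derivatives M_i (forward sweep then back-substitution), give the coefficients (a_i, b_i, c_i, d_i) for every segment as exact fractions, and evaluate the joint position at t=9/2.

  seg 0: a=-5 b=12913/988 c=0 d=-3033/988
  seg 1: a=5 b=1907/494 c=-9099/988 d=4969/1976
  seg 2: a=-4 b=-692/247 c=1452/247 d=-27/13
  seg 3: a=-3 b=673/247 c=-87/247 d=-63/247
  seg 4: a=-1 b=-431/247 c=-465/247 d=155/247
S(9/2) = -3473/1976

Δ: Δ0=10, Δ1=-9/2, Δ2=1, Δ3=1, Δ4=-3
row 1: diag=6, rhs=-87; c'=1/3, d'=-29/2
row 2: denom=6−2·1/3=16/3; d'=(33−2·-29/2)/(16/3)=93/8
row 3: denom=6−1·3/16=93/16; d'=(0−1·93/8)/(93/16)=-2
row 4: denom=6−2·32/93=494/93; d'=(-24−2·-2)/(494/93)=-930/247
back: M4=-930/247
back: M3=-2−32/93·-930/247=-174/247
back: M2=93/8−3/16·-174/247=2904/247
back: M1=-29/2−1/3·2904/247=-9099/494
M: M0=0, M1=-9099/494, M2=2904/247, M3=-174/247, M4=-930/247, M5=0
seg 0: a=-5, c=M0/2=0, d=(M1−M0)/(6·1)=-3033/988, b=Δ0−h0·(2M0+M1)/6=12913/988
seg 1: a=5, c=M1/2=-9099/988, d=(M2−M1)/(6·2)=4969/1976, b=Δ1−h1·(2M1+M2)/6=1907/494
seg 2: a=-4, c=M2/2=1452/247, d=(M3−M2)/(6·1)=-27/13, b=Δ2−h2·(2M2+M3)/6=-692/247
seg 3: a=-3, c=M3/2=-87/247, d=(M4−M3)/(6·2)=-63/247, b=Δ3−h3·(2M3+M4)/6=673/247
seg 4: a=-1, c=M4/2=-465/247, d=(M5−M4)/(6·1)=155/247, b=Δ4−h4·(2M4+M5)/6=-431/247
t_q=9/2 → seg 3, τ=1/2; S=-3+673/247·τ+-87/247·τ²+-63/247·τ³=-3473/1976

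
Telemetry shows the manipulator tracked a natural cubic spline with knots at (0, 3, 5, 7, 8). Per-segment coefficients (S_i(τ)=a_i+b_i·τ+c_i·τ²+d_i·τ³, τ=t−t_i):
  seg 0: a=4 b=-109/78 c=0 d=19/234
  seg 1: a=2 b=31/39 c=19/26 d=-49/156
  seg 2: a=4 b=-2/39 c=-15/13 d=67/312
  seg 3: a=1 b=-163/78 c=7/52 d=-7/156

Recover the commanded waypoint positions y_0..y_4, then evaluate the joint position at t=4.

y_0 = S_0(0) = a_0 = 4
y_1 = S_1(0) = a_1 = 2
y_2 = S_2(0) = a_2 = 4
y_3 = S_3(0) = a_3 = 1
y_4 = S_3(1) = -1
t_q=4 is in segment 1 (τ=1); S_1(τ)=167/52

y_0=4 y_1=2 y_2=4 y_3=1 y_4=-1
S(4) = 167/52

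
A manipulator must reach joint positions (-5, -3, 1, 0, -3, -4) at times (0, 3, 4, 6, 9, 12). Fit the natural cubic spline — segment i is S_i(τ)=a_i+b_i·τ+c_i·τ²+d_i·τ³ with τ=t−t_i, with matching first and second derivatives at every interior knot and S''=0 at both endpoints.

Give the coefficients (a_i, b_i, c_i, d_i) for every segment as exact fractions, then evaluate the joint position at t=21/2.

  seg 0: a=-5 b=-2939/3222 c=0 d=5087/28998
  seg 1: a=-3 b=6161/1611 c=5087/3222 d=-1507/1074
  seg 2: a=1 b=8933/3222 c=-4238/1611 d=89/179
  seg 3: a=0 b=-5747/3222 c=568/1611 d=-883/28998
  seg 4: a=-3 b=-790/1611 c=253/3222 d=-253/28998
S(21/2) = -10277/2864

Δ: Δ0=2/3, Δ1=4, Δ2=-1/2, Δ3=-1, Δ4=-1/3
row 1: diag=8, rhs=20; c'=1/8, d'=5/2
row 2: denom=6−1·1/8=47/8; d'=(-27−1·5/2)/(47/8)=-236/47
row 3: denom=10−2·16/47=438/47; d'=(-3−2·-236/47)/(438/47)=331/438
row 4: denom=12−3·47/146=1611/146; d'=(4−3·331/438)/(1611/146)=253/1611
back: M4=253/1611
back: M3=331/438−47/146·253/1611=1136/1611
back: M2=-236/47−16/47·1136/1611=-8476/1611
back: M1=5/2−1/8·-8476/1611=5087/1611
M: M0=0, M1=5087/1611, M2=-8476/1611, M3=1136/1611, M4=253/1611, M5=0
seg 0: a=-5, c=M0/2=0, d=(M1−M0)/(6·3)=5087/28998, b=Δ0−h0·(2M0+M1)/6=-2939/3222
seg 1: a=-3, c=M1/2=5087/3222, d=(M2−M1)/(6·1)=-1507/1074, b=Δ1−h1·(2M1+M2)/6=6161/1611
seg 2: a=1, c=M2/2=-4238/1611, d=(M3−M2)/(6·2)=89/179, b=Δ2−h2·(2M2+M3)/6=8933/3222
seg 3: a=0, c=M3/2=568/1611, d=(M4−M3)/(6·3)=-883/28998, b=Δ3−h3·(2M3+M4)/6=-5747/3222
seg 4: a=-3, c=M4/2=253/3222, d=(M5−M4)/(6·3)=-253/28998, b=Δ4−h4·(2M4+M5)/6=-790/1611
t_q=21/2 → seg 4, τ=3/2; S=-3+-790/1611·τ+253/3222·τ²+-253/28998·τ³=-10277/2864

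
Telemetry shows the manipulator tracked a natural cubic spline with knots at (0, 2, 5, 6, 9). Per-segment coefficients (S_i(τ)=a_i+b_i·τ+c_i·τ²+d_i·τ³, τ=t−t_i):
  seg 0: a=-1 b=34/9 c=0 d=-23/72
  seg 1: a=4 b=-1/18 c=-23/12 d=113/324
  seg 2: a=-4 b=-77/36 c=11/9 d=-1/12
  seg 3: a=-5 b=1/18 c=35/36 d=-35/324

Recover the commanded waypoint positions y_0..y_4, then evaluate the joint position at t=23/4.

y_0=-1 y_1=4 y_2=-4 y_3=-5 y_4=1
S(23/4) = -3803/768

y_0 = S_0(0) = a_0 = -1
y_1 = S_1(0) = a_1 = 4
y_2 = S_2(0) = a_2 = -4
y_3 = S_3(0) = a_3 = -5
y_4 = S_3(3) = 1
t_q=23/4 is in segment 2 (τ=3/4); S_2(τ)=-3803/768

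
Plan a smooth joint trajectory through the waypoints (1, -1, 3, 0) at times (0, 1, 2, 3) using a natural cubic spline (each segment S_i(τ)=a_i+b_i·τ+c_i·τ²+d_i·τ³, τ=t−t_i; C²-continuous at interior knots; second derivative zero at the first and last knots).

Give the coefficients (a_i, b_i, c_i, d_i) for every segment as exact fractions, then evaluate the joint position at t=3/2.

  seg 0: a=1 b=-61/15 c=0 d=31/15
  seg 1: a=-1 b=32/15 c=31/5 d=-13/3
  seg 2: a=3 b=23/15 c=-34/5 d=34/15
S(3/2) = 43/40

Δ: Δ0=-2, Δ1=4, Δ2=-3
row 1: diag=4, rhs=36; c'=1/4, d'=9
row 2: denom=4−1·1/4=15/4; d'=(-42−1·9)/(15/4)=-68/5
back: M2=-68/5
back: M1=9−1/4·-68/5=62/5
M: M0=0, M1=62/5, M2=-68/5, M3=0
seg 0: a=1, c=M0/2=0, d=(M1−M0)/(6·1)=31/15, b=Δ0−h0·(2M0+M1)/6=-61/15
seg 1: a=-1, c=M1/2=31/5, d=(M2−M1)/(6·1)=-13/3, b=Δ1−h1·(2M1+M2)/6=32/15
seg 2: a=3, c=M2/2=-34/5, d=(M3−M2)/(6·1)=34/15, b=Δ2−h2·(2M2+M3)/6=23/15
t_q=3/2 → seg 1, τ=1/2; S=-1+32/15·τ+31/5·τ²+-13/3·τ³=43/40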